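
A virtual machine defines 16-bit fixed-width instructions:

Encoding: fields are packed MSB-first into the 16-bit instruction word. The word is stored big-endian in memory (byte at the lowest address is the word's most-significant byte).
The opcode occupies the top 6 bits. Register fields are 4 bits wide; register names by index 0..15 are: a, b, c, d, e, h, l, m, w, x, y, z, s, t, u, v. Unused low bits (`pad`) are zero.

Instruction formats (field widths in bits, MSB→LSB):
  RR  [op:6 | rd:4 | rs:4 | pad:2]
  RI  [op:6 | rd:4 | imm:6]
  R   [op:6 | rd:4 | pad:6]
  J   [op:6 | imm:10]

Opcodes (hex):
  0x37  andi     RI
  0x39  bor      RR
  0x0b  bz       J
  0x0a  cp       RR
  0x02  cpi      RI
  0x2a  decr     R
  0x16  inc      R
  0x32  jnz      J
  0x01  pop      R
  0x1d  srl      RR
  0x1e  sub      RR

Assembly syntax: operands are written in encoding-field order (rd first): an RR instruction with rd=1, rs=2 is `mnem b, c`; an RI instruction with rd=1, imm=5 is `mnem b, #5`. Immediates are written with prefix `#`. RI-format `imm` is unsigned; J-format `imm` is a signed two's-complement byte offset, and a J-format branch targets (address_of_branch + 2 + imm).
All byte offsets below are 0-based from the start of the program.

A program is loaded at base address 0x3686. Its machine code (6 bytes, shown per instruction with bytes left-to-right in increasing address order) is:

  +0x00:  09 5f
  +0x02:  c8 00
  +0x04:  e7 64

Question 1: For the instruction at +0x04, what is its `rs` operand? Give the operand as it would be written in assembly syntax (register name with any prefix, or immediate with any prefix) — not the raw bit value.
x

[04] e7 64 → 0xe764
  top 6b → 0x39 → bor [RR]
  rd@[9:6]=0xd ⇒ t
  rs@[5:2]=0x9 ⇒ x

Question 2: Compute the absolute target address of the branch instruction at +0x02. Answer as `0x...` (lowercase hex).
off 0x02: read c8 00 as big → 0xc800
  op=0xc800>>10=0x32 ⇒ jnz (J)
  imm: (w>>0)&0x3ff=0x0 → #0
  target = base 0x3686 + off 0x02 + 2 + imm 0 = 0x368a

0x368a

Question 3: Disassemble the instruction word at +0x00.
[00] 09 5f → 0x095f
  top 6b → 0x2 → cpi [RI]
  rd@[9:6]=0x5 ⇒ h
  imm@[5:0]=0x1f ⇒ #31

cpi h, #31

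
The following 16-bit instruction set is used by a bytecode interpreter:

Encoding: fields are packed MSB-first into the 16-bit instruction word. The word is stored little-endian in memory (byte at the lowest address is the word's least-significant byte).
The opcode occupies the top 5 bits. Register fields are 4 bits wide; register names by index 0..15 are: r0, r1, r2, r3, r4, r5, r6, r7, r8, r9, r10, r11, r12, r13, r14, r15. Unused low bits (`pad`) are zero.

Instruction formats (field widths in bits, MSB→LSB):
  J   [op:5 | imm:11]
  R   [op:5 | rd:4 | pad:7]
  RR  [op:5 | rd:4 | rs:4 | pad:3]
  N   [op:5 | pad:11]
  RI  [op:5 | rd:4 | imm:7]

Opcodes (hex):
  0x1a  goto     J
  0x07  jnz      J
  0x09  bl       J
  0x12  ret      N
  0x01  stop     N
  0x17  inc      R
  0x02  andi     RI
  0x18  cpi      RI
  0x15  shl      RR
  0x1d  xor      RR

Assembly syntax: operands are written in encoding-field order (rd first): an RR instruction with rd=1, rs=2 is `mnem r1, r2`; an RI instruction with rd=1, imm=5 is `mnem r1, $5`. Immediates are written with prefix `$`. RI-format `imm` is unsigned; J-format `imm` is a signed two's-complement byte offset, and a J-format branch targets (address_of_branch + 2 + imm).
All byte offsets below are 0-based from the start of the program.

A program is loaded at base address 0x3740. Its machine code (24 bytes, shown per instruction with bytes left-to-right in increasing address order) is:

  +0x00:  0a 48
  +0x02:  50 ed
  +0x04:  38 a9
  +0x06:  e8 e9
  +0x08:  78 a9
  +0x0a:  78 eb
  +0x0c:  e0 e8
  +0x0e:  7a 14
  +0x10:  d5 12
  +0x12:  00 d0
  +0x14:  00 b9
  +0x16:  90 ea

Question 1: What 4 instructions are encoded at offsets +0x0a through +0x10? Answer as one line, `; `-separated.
xor r6, r15; xor r1, r12; andi r8, $122; andi r5, $85

@+0a  little-endian(78 eb) = 0xeb78
  top 5b → 0x1d → xor [RR]
  [10:7] rd=6 = r6
  [6:3] rs=15 = r15
@+0c  little-endian(e0 e8) = 0xe8e0
  top 5b → 0x1d → xor [RR]
  [10:7] rd=1 = r1
  [6:3] rs=12 = r12
@+0e  little-endian(7a 14) = 0x147a
  top 5b → 0x2 → andi [RI]
  [10:7] rd=8 = r8
  [6:0] imm=122 = $122
@+10  little-endian(d5 12) = 0x12d5
  top 5b → 0x2 → andi [RI]
  [10:7] rd=5 = r5
  [6:0] imm=85 = $85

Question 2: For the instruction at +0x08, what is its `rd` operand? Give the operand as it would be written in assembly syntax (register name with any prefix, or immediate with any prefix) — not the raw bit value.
+0x08: 78 a9 ⇒ word 0xa978 (little)
  top 5b → 0x15 → shl [RR]
  rd: (w>>7)&0xf=0x2 → r2
  rs: (w>>3)&0xf=0xf → r15

r2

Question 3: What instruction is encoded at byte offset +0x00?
[00] 0a 48 → 0x480a
  opcode bits[15:11]=0x9: bl/J
  imm: (w>>0)&0x7ff=0xa → $10

bl $10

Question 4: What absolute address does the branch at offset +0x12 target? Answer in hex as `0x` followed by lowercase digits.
0x3754

+0x12: 00 d0 ⇒ word 0xd000 (little)
  top 5b → 0x1a → goto [J]
  imm@[10:0]=0x0 ⇒ $0
  target = base 0x3740 + off 0x12 + 2 + imm 0 = 0x3754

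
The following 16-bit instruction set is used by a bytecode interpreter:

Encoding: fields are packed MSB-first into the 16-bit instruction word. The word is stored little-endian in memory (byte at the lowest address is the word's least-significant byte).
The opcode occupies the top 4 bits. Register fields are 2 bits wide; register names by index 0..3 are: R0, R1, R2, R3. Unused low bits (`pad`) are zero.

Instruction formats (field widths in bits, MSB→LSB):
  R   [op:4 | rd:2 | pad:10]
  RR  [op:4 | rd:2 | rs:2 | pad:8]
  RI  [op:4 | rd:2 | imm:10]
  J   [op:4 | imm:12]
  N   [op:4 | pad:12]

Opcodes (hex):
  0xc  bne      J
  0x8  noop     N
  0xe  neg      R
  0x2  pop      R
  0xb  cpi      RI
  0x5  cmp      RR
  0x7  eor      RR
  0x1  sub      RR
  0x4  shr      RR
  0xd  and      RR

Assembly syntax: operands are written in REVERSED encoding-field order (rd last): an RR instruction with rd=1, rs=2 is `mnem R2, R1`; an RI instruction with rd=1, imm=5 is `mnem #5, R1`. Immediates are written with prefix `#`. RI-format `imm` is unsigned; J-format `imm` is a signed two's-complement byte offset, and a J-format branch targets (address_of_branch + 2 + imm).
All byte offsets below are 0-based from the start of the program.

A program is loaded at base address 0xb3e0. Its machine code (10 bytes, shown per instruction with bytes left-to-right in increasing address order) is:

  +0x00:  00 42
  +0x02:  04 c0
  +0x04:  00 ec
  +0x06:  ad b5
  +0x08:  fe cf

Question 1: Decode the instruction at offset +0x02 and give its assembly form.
@+02  little-endian(04 c0) = 0xc004
  top 4b → 0xc → bne [J]
  imm: (w>>0)&0xfff=0x4 → #4

bne #4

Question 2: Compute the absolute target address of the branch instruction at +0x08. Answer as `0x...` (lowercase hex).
@+08  little-endian(fe cf) = 0xcffe
  top 4b → 0xc → bne [J]
  imm: (w>>0)&0xfff=0xffe (s12→-2) → #-2
  target = base 0xb3e0 + off 0x08 + 2 + imm -2 = 0xb3e8

0xb3e8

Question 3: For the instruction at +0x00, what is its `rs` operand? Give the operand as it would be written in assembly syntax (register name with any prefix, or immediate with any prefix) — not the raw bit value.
R2

[00] 00 42 → 0x4200
  op=0x4200>>12=0x4 ⇒ shr (RR)
  [11:10] rd=0 = R0
  [9:8] rs=2 = R2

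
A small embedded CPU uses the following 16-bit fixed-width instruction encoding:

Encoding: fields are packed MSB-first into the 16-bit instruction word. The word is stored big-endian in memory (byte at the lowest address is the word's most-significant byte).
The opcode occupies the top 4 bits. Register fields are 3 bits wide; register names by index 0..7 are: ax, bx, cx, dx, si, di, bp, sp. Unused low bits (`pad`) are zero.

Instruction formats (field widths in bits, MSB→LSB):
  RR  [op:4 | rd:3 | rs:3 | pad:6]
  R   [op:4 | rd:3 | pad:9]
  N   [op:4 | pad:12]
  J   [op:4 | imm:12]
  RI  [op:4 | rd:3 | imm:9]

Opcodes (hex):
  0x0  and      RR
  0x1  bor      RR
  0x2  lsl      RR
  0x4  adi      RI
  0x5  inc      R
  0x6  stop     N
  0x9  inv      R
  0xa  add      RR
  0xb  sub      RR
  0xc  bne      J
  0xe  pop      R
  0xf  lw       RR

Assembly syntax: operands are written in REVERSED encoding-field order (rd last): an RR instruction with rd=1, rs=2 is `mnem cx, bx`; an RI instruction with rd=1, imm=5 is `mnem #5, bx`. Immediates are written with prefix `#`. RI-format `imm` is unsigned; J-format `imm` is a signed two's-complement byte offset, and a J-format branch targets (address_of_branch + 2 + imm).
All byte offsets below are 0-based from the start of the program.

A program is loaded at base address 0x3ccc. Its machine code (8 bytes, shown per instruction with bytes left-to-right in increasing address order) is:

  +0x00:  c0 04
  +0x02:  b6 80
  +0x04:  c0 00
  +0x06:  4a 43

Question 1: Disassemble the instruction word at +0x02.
sub cx, dx

+0x02: b6 80 ⇒ word 0xb680 (big)
  opcode bits[15:12]=0xb: sub/RR
  [11:9] rd=3 = dx
  [8:6] rs=2 = cx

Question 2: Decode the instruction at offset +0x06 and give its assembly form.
adi #67, di

+0x06: 4a 43 ⇒ word 0x4a43 (big)
  opcode bits[15:12]=0x4: adi/RI
  rd: (w>>9)&0x7=0x5 → di
  imm: (w>>0)&0x1ff=0x43 → #67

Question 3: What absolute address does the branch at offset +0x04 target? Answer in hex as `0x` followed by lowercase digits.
0x3cd2

@+04  big-endian(c0 00) = 0xc000
  top 4b → 0xc → bne [J]
  imm: (w>>0)&0xfff=0x0 → #0
  target = base 0x3ccc + off 0x04 + 2 + imm 0 = 0x3cd2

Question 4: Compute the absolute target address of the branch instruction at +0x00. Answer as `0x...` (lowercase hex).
0x3cd2

+0x00: c0 04 ⇒ word 0xc004 (big)
  op=0xc004>>12=0xc ⇒ bne (J)
  imm@[11:0]=0x4 ⇒ #4
  target = base 0x3ccc + off 0x00 + 2 + imm 4 = 0x3cd2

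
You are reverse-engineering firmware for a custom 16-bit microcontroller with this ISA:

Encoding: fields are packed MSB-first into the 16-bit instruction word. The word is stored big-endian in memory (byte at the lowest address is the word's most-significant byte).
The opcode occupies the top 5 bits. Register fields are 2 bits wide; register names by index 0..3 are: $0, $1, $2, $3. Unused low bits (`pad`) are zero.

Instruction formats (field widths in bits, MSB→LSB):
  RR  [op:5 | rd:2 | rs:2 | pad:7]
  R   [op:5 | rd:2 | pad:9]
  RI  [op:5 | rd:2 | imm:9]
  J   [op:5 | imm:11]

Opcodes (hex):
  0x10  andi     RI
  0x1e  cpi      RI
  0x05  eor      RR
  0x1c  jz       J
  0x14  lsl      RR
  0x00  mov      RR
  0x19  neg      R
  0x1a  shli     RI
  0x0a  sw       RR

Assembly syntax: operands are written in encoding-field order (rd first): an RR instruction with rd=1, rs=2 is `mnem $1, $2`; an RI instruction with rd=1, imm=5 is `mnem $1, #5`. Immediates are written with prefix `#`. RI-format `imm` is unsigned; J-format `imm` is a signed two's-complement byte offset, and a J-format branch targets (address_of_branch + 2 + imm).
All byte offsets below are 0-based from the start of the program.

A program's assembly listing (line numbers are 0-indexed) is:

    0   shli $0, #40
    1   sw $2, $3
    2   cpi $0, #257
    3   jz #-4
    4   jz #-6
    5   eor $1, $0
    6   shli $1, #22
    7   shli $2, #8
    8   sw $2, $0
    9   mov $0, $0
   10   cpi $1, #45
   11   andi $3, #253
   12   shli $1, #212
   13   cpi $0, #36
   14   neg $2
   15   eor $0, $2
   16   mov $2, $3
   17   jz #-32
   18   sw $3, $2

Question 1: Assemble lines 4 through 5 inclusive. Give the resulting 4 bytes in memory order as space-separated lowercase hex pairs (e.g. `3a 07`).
e7 fa 2a 00

line 4 (jz): pack op=0x1c:5|imm=-6:11 = 0xe7fa; big→ e7 fa
line 5 (eor): pack op=0x5:5|rd=1:2|rs=0:2|pad=0:7 = 0x2a00; big→ 2a 00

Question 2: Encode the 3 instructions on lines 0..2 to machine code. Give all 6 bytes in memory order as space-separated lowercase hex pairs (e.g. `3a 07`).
L0: shli op=0x1a:5|rd=0:2|imm=40:9 ⇒ 0xd028 ⇒ big d0 28
L1: sw op=0xa:5|rd=2:2|rs=3:2|pad=0:7 ⇒ 0x5580 ⇒ big 55 80
L2: cpi op=0x1e:5|rd=0:2|imm=257:9 ⇒ 0xf101 ⇒ big f1 01

d0 28 55 80 f1 01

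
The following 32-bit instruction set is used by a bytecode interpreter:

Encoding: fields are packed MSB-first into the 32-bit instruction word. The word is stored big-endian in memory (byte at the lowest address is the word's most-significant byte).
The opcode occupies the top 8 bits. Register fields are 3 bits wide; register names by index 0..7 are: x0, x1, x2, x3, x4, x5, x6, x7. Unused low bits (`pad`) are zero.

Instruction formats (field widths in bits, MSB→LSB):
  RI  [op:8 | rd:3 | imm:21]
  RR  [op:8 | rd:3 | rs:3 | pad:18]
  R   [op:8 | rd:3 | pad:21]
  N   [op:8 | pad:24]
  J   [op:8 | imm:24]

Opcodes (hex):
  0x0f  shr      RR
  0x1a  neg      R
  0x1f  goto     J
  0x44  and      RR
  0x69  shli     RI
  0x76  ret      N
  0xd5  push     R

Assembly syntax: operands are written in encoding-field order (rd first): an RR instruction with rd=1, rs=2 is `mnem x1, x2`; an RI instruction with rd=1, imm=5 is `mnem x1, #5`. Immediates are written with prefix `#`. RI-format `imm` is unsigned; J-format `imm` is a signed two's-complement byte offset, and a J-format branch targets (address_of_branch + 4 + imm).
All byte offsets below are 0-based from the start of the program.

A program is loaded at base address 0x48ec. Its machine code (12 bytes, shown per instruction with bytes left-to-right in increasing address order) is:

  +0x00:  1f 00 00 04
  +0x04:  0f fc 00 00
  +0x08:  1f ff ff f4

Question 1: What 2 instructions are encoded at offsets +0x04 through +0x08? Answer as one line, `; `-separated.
off 0x04: read 0f fc 00 00 as big → 0x0ffc0000
  top 8b → 0xf → shr [RR]
  rd: (w>>21)&0x7=0x7 → x7
  rs: (w>>18)&0x7=0x7 → x7
off 0x08: read 1f ff ff f4 as big → 0x1ffffff4
  top 8b → 0x1f → goto [J]
  imm: (w>>0)&0xffffff=0xfffff4 (s24→-12) → #-12

shr x7, x7; goto #-12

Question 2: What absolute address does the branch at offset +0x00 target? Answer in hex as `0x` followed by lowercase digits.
0x48f4

+0x00: 1f 00 00 04 ⇒ word 0x1f000004 (big)
  opcode bits[31:24]=0x1f: goto/J
  imm@[23:0]=0x4 ⇒ #4
  target = base 0x48ec + off 0x00 + 4 + imm 4 = 0x48f4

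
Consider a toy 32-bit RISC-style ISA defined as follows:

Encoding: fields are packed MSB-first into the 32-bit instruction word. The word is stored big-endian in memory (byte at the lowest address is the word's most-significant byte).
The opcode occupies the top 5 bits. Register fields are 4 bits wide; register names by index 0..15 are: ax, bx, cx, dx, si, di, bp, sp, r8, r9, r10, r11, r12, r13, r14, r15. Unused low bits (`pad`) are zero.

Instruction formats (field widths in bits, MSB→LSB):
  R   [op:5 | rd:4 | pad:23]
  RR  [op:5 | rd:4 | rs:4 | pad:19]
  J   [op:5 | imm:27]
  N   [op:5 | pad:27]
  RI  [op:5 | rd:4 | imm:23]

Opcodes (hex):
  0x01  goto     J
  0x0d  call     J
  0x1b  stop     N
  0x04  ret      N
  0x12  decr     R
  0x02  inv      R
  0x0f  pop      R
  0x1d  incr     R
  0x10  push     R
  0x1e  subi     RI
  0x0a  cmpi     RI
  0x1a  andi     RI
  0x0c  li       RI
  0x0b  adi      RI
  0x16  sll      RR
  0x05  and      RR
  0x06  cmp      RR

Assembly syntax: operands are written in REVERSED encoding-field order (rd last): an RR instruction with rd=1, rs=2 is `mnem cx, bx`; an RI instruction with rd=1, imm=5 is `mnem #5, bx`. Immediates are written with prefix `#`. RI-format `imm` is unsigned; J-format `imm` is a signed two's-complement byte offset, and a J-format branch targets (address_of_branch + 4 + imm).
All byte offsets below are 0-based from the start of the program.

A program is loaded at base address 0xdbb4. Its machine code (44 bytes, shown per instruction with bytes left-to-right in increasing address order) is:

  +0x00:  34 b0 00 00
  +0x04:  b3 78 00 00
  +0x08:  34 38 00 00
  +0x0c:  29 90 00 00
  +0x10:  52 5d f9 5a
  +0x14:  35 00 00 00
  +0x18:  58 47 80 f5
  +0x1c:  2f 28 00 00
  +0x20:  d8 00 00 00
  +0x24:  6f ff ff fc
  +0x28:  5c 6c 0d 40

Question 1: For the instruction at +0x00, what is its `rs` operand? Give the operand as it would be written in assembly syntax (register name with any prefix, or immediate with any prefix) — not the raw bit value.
bp

off 0x00: read 34 b0 00 00 as big → 0x34b00000
  top 5b → 0x6 → cmp [RR]
  rd: (w>>23)&0xf=0x9 → r9
  rs: (w>>19)&0xf=0x6 → bp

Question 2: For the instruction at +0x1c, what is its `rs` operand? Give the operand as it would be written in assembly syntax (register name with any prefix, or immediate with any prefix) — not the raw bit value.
[1c] 2f 28 00 00 → 0x2f280000
  top 5b → 0x5 → and [RR]
  rd: (w>>23)&0xf=0xe → r14
  rs: (w>>19)&0xf=0x5 → di

di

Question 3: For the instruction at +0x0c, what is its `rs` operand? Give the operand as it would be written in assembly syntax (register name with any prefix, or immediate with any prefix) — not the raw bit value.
cx

[0c] 29 90 00 00 → 0x29900000
  op=0x29900000>>27=0x5 ⇒ and (RR)
  rd@[26:23]=0x3 ⇒ dx
  rs@[22:19]=0x2 ⇒ cx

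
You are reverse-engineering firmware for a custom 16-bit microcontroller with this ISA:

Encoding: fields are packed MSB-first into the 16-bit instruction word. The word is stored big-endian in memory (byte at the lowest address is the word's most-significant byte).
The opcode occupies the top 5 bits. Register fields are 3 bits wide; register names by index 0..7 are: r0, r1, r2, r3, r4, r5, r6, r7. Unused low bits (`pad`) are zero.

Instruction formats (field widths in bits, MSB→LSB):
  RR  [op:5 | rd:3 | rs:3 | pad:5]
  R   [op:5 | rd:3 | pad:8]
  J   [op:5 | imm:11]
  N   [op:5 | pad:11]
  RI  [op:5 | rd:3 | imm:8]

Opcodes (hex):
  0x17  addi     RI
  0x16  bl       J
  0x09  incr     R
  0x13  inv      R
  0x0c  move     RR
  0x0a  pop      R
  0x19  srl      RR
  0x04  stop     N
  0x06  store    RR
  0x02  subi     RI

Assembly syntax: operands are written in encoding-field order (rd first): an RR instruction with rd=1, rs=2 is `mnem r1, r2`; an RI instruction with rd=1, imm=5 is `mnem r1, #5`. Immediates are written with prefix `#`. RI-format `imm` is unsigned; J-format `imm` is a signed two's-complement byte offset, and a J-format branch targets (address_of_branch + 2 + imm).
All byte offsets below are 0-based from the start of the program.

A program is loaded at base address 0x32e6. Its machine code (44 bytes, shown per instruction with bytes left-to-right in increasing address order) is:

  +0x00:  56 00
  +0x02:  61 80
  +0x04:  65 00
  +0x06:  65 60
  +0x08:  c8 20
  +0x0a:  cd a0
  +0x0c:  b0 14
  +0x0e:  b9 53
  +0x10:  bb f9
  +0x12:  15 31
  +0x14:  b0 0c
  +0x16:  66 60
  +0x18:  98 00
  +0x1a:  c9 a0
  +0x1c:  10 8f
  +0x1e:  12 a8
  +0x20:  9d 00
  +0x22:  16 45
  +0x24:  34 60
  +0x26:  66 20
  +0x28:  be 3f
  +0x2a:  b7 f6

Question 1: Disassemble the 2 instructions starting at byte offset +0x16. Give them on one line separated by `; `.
move r6, r3; inv r0

@+16  big-endian(66 60) = 0x6660
  top 5b → 0xc → move [RR]
  [10:8] rd=6 = r6
  [7:5] rs=3 = r3
@+18  big-endian(98 00) = 0x9800
  top 5b → 0x13 → inv [R]
  [10:8] rd=0 = r0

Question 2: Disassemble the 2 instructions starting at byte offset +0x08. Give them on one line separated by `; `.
srl r0, r1; srl r5, r5

[08] c8 20 → 0xc820
  top 5b → 0x19 → srl [RR]
  rd: (w>>8)&0x7=0x0 → r0
  rs: (w>>5)&0x7=0x1 → r1
[0a] cd a0 → 0xcda0
  top 5b → 0x19 → srl [RR]
  rd: (w>>8)&0x7=0x5 → r5
  rs: (w>>5)&0x7=0x5 → r5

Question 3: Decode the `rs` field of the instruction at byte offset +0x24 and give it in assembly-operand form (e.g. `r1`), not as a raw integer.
r3

off 0x24: read 34 60 as big → 0x3460
  opcode bits[15:11]=0x6: store/RR
  rd@[10:8]=0x4 ⇒ r4
  rs@[7:5]=0x3 ⇒ r3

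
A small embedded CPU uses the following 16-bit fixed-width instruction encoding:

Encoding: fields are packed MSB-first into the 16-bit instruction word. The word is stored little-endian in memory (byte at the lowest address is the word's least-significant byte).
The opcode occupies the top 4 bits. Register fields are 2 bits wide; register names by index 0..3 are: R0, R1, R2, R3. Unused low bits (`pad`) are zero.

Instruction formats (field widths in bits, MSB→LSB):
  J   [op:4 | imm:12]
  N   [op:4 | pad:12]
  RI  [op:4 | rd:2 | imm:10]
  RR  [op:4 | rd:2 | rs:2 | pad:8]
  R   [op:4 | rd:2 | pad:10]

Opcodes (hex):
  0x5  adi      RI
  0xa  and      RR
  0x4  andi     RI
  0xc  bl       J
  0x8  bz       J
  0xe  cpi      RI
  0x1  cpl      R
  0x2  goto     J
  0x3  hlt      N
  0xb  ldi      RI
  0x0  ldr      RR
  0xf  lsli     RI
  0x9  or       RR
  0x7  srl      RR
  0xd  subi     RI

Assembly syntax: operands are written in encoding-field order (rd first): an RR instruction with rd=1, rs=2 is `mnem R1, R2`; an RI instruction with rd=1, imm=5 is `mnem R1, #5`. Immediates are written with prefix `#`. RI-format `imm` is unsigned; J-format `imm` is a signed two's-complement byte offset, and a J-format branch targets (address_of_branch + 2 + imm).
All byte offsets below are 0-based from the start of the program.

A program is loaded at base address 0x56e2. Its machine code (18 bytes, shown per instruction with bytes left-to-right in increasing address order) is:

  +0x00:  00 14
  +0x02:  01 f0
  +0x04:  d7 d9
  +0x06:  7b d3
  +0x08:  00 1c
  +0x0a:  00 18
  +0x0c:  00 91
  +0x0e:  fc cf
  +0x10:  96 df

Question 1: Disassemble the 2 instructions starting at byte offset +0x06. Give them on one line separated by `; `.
off 0x06: read 7b d3 as little → 0xd37b
  opcode bits[15:12]=0xd: subi/RI
  rd: (w>>10)&0x3=0x0 → R0
  imm: (w>>0)&0x3ff=0x37b → #891
off 0x08: read 00 1c as little → 0x1c00
  opcode bits[15:12]=0x1: cpl/R
  rd: (w>>10)&0x3=0x3 → R3

subi R0, #891; cpl R3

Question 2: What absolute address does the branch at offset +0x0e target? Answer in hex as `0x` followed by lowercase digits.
0x56ee

+0x0e: fc cf ⇒ word 0xcffc (little)
  opcode bits[15:12]=0xc: bl/J
  [11:0] imm=4092 (s12→-4) = #-4
  target = base 0x56e2 + off 0x0e + 2 + imm -4 = 0x56ee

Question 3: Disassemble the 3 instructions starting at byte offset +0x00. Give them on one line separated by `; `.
cpl R1; lsli R0, #1; subi R2, #471

[00] 00 14 → 0x1400
  top 4b → 0x1 → cpl [R]
  [11:10] rd=1 = R1
[02] 01 f0 → 0xf001
  top 4b → 0xf → lsli [RI]
  [11:10] rd=0 = R0
  [9:0] imm=1 = #1
[04] d7 d9 → 0xd9d7
  top 4b → 0xd → subi [RI]
  [11:10] rd=2 = R2
  [9:0] imm=471 = #471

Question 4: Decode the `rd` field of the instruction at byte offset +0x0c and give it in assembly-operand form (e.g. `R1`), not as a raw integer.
@+0c  little-endian(00 91) = 0x9100
  top 4b → 0x9 → or [RR]
  [11:10] rd=0 = R0
  [9:8] rs=1 = R1

R0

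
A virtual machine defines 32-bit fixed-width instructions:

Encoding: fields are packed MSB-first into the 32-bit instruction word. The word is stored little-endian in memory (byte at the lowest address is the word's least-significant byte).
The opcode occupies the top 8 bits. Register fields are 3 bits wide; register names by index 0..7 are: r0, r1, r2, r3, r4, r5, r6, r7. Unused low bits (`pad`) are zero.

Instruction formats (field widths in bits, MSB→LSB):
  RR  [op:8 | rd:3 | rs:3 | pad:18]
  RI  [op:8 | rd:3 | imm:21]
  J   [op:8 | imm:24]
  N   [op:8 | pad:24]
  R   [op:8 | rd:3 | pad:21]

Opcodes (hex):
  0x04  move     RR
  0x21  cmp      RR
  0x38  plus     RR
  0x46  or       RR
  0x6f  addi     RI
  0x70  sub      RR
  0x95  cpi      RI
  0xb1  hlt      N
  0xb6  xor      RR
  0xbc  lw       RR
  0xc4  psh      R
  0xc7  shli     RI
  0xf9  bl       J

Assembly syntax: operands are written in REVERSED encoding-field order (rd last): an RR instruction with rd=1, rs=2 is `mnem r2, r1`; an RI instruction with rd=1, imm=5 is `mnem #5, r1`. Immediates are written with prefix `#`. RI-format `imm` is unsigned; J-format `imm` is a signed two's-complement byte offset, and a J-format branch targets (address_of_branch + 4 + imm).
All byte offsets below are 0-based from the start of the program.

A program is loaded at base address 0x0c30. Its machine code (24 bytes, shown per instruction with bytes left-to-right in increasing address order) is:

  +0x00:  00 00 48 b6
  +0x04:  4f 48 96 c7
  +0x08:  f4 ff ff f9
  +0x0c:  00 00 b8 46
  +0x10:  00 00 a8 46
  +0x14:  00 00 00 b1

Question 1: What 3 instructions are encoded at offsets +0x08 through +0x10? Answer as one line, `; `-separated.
off 0x08: read f4 ff ff f9 as little → 0xf9fffff4
  op=0xf9fffff4>>24=0xf9 ⇒ bl (J)
  [23:0] imm=16777204 (s24→-12) = #-12
off 0x0c: read 00 00 b8 46 as little → 0x46b80000
  op=0x46b80000>>24=0x46 ⇒ or (RR)
  [23:21] rd=5 = r5
  [20:18] rs=6 = r6
off 0x10: read 00 00 a8 46 as little → 0x46a80000
  op=0x46a80000>>24=0x46 ⇒ or (RR)
  [23:21] rd=5 = r5
  [20:18] rs=2 = r2

bl #-12; or r6, r5; or r2, r5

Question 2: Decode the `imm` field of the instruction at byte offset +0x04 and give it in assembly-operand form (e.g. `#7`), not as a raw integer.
@+04  little-endian(4f 48 96 c7) = 0xc796484f
  opcode bits[31:24]=0xc7: shli/RI
  [23:21] rd=4 = r4
  [20:0] imm=1460303 = #1460303

#1460303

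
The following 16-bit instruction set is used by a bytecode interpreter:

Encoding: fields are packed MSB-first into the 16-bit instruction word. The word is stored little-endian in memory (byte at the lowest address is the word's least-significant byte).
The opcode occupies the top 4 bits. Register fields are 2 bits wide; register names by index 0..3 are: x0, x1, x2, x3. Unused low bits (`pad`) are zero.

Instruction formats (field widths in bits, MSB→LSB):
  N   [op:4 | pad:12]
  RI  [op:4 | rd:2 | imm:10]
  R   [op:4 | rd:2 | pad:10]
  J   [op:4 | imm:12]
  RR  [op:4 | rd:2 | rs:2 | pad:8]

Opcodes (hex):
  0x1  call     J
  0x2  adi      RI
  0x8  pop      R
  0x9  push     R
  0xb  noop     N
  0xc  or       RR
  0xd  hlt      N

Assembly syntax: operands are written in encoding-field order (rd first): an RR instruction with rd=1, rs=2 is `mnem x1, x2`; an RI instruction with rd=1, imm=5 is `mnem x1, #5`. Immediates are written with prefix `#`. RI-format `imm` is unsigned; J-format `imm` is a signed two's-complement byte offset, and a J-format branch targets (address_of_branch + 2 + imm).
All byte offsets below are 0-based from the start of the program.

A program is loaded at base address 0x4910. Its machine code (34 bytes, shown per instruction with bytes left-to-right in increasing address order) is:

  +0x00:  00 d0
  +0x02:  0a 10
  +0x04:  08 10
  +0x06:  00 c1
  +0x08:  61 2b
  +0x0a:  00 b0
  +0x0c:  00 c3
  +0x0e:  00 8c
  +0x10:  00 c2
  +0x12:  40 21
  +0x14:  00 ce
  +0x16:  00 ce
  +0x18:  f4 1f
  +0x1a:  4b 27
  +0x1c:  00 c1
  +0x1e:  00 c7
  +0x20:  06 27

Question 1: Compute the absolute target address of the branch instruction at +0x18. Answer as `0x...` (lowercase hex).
0x491e

[18] f4 1f → 0x1ff4
  top 4b → 0x1 → call [J]
  imm@[11:0]=0xff4 (s12→-12) ⇒ #-12
  target = base 0x4910 + off 0x18 + 2 + imm -12 = 0x491e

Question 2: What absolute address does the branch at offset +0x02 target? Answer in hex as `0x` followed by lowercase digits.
@+02  little-endian(0a 10) = 0x100a
  op=0x100a>>12=0x1 ⇒ call (J)
  imm@[11:0]=0xa ⇒ #10
  target = base 0x4910 + off 0x02 + 2 + imm 10 = 0x491e

0x491e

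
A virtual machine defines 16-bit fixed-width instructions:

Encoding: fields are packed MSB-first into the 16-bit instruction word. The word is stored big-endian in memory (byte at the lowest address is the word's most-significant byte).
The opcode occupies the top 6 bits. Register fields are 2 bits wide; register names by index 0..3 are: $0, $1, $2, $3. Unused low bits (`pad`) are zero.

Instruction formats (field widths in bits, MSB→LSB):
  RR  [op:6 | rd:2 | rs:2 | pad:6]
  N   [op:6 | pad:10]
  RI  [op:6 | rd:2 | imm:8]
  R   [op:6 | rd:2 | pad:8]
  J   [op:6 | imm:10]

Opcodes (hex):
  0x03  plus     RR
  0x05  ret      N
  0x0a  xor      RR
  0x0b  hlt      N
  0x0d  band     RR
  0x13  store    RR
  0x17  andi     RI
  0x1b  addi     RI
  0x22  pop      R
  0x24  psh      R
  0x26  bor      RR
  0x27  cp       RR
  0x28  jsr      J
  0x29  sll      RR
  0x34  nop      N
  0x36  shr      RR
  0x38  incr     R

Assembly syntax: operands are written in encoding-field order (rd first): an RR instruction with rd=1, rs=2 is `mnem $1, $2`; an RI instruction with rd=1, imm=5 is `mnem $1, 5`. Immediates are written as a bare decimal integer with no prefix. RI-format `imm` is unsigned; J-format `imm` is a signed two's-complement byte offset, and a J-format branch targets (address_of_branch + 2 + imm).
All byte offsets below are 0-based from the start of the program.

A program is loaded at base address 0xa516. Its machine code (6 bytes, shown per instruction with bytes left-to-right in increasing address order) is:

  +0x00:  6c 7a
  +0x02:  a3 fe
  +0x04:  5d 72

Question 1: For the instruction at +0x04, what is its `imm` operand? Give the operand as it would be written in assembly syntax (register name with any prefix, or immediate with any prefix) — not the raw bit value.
+0x04: 5d 72 ⇒ word 0x5d72 (big)
  op=0x5d72>>10=0x17 ⇒ andi (RI)
  [9:8] rd=1 = $1
  [7:0] imm=114 = 114

114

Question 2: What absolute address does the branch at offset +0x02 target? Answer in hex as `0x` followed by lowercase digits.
0xa518

[02] a3 fe → 0xa3fe
  op=0xa3fe>>10=0x28 ⇒ jsr (J)
  [9:0] imm=1022 (s10→-2) = -2
  target = base 0xa516 + off 0x02 + 2 + imm -2 = 0xa518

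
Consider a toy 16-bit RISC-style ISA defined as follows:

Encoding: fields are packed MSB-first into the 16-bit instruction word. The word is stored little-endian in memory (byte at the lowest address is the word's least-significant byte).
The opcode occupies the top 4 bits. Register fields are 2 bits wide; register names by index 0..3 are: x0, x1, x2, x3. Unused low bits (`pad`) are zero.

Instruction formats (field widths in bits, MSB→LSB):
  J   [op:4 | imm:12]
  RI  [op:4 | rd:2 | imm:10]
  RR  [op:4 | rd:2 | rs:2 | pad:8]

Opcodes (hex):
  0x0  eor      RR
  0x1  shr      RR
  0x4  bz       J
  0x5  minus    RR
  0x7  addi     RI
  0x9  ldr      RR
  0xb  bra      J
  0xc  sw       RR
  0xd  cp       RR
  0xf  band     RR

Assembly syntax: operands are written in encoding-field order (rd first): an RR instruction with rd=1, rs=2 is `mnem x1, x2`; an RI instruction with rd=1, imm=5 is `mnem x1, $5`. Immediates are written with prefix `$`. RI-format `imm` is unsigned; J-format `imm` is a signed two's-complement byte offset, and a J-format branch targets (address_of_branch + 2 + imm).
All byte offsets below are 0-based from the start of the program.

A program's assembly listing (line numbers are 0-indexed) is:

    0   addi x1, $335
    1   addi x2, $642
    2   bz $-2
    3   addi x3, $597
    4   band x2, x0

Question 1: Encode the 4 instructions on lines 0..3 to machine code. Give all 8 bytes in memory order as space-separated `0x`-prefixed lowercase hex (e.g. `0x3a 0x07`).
0x4f 0x75 0x82 0x7a 0xfe 0x4f 0x55 0x7e

L0: addi op=0x7:4|rd=1:2|imm=335:10 ⇒ 0x754f ⇒ little 4f 75
L1: addi op=0x7:4|rd=2:2|imm=642:10 ⇒ 0x7a82 ⇒ little 82 7a
L2: bz op=0x4:4|imm=-2:12 ⇒ 0x4ffe ⇒ little fe 4f
L3: addi op=0x7:4|rd=3:2|imm=597:10 ⇒ 0x7e55 ⇒ little 55 7e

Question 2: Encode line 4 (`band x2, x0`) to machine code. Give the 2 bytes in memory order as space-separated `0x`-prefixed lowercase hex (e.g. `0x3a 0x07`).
L4: band op=0xf:4|rd=2:2|rs=0:2|pad=0:8 ⇒ 0xf800 ⇒ little 00 f8

0x00 0xf8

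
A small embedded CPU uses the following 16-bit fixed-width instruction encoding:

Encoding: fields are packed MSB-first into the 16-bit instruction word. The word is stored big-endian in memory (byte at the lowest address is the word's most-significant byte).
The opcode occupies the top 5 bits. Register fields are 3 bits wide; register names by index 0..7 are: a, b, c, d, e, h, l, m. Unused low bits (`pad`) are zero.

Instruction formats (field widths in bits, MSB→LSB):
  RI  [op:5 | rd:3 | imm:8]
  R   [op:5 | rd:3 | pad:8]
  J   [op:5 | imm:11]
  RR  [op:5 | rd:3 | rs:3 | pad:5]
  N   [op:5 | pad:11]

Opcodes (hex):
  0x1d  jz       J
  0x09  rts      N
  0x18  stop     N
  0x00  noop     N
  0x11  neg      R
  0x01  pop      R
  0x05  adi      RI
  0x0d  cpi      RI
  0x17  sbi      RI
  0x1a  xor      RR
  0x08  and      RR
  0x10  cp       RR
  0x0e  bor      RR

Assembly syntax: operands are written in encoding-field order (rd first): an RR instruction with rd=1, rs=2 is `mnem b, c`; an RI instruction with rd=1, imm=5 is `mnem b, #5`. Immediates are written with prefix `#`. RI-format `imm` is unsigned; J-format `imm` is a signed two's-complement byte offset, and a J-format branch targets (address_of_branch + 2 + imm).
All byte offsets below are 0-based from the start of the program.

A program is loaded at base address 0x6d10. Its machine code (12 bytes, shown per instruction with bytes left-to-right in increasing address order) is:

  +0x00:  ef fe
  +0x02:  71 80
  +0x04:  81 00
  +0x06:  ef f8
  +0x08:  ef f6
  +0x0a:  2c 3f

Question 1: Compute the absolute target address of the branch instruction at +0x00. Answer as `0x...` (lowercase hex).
0x6d10

off 0x00: read ef fe as big → 0xeffe
  top 5b → 0x1d → jz [J]
  [10:0] imm=2046 (s11→-2) = #-2
  target = base 0x6d10 + off 0x00 + 2 + imm -2 = 0x6d10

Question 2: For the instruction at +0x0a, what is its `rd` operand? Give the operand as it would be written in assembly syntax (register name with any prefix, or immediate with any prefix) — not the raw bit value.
e

+0x0a: 2c 3f ⇒ word 0x2c3f (big)
  opcode bits[15:11]=0x5: adi/RI
  rd: (w>>8)&0x7=0x4 → e
  imm: (w>>0)&0xff=0x3f → #63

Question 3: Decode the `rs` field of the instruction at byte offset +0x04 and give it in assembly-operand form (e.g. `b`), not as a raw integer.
+0x04: 81 00 ⇒ word 0x8100 (big)
  opcode bits[15:11]=0x10: cp/RR
  rd@[10:8]=0x1 ⇒ b
  rs@[7:5]=0x0 ⇒ a

a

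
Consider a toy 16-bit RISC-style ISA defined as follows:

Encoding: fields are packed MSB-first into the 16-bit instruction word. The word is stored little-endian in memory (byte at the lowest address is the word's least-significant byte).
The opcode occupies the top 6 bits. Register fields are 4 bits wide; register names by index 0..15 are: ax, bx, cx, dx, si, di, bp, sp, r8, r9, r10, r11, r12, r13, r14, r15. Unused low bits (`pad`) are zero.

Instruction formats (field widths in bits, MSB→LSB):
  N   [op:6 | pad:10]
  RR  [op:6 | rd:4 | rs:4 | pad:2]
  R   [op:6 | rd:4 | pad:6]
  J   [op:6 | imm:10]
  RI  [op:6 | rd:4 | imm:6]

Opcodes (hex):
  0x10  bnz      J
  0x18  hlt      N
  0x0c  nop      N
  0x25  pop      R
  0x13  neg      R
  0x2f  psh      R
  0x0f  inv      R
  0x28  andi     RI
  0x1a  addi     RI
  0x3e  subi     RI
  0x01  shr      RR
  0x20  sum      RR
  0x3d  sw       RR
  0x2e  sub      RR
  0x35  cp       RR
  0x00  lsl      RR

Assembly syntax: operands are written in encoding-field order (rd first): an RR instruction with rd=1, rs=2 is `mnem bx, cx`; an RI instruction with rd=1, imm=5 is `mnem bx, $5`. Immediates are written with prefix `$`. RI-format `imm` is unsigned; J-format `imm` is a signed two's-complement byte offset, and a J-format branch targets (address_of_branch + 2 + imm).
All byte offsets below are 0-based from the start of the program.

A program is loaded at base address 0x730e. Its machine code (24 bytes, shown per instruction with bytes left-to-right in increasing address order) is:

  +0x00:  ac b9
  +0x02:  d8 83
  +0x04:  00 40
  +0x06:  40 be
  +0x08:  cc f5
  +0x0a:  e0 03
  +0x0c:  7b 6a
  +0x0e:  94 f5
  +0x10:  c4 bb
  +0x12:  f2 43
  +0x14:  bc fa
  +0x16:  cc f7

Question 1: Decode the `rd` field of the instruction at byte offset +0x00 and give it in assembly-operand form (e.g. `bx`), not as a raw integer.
bp

off 0x00: read ac b9 as little → 0xb9ac
  op=0xb9ac>>10=0x2e ⇒ sub (RR)
  rd@[9:6]=0x6 ⇒ bp
  rs@[5:2]=0xb ⇒ r11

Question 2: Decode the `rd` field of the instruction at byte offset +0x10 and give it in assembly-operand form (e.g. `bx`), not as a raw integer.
r15

[10] c4 bb → 0xbbc4
  opcode bits[15:10]=0x2e: sub/RR
  rd: (w>>6)&0xf=0xf → r15
  rs: (w>>2)&0xf=0x1 → bx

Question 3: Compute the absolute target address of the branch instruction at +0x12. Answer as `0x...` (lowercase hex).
off 0x12: read f2 43 as little → 0x43f2
  op=0x43f2>>10=0x10 ⇒ bnz (J)
  imm: (w>>0)&0x3ff=0x3f2 (s10→-14) → $-14
  target = base 0x730e + off 0x12 + 2 + imm -14 = 0x7314

0x7314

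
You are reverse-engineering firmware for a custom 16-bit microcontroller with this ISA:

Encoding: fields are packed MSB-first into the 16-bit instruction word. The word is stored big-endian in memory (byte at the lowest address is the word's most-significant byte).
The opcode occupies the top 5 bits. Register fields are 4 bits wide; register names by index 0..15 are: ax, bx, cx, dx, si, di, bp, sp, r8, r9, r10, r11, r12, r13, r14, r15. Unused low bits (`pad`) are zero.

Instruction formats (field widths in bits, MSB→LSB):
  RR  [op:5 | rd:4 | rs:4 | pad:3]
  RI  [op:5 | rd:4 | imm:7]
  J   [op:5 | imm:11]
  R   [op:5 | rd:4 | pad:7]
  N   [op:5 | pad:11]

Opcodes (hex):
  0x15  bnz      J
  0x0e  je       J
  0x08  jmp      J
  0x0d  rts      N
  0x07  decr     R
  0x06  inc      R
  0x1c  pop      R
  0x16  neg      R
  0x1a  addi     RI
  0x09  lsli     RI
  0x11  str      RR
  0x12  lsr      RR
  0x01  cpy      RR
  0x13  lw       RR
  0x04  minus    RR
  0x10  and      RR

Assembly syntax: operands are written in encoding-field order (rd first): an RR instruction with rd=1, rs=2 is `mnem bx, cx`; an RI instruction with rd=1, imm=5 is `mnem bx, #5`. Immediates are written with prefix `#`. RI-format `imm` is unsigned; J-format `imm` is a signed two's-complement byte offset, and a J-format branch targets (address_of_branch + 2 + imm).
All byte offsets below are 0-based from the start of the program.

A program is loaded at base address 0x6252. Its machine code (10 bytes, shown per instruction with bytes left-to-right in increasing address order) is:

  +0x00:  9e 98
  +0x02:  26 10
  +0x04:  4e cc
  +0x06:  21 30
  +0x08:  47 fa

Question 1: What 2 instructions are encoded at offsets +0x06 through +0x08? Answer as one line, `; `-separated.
@+06  big-endian(21 30) = 0x2130
  op=0x2130>>11=0x4 ⇒ minus (RR)
  rd@[10:7]=0x2 ⇒ cx
  rs@[6:3]=0x6 ⇒ bp
@+08  big-endian(47 fa) = 0x47fa
  op=0x47fa>>11=0x8 ⇒ jmp (J)
  imm@[10:0]=0x7fa (s11→-6) ⇒ #-6

minus cx, bp; jmp #-6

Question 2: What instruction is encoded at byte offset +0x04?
lsli r13, #76

[04] 4e cc → 0x4ecc
  top 5b → 0x9 → lsli [RI]
  [10:7] rd=13 = r13
  [6:0] imm=76 = #76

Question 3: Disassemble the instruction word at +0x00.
lw r13, dx

off 0x00: read 9e 98 as big → 0x9e98
  op=0x9e98>>11=0x13 ⇒ lw (RR)
  rd: (w>>7)&0xf=0xd → r13
  rs: (w>>3)&0xf=0x3 → dx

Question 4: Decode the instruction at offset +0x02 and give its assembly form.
minus r12, cx

+0x02: 26 10 ⇒ word 0x2610 (big)
  opcode bits[15:11]=0x4: minus/RR
  [10:7] rd=12 = r12
  [6:3] rs=2 = cx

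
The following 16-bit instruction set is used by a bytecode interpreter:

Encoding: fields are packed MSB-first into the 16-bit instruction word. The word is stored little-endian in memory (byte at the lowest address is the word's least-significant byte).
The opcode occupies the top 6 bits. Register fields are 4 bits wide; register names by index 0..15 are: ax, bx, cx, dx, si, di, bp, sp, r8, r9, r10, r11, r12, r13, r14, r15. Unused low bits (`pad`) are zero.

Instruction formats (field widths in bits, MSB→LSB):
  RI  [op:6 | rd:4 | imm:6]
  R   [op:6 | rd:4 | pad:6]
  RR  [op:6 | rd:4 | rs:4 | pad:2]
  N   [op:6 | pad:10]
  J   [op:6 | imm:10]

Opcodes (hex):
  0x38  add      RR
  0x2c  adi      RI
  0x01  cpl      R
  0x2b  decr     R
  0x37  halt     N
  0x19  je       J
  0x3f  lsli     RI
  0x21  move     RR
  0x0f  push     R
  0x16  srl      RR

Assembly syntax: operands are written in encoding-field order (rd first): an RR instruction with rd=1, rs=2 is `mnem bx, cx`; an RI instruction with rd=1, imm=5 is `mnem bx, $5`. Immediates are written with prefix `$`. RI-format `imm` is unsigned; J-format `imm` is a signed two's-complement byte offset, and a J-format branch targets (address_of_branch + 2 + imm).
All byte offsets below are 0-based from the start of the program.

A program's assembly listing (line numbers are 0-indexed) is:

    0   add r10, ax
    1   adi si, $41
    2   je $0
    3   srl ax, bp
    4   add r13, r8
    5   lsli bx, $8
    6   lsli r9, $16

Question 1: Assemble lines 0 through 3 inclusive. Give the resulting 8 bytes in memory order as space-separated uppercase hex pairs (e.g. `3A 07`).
80 E2 29 B1 00 64 18 58

0. add fields op=0x38:6|rd=10:4|rs=0:4|pad=0:2 → word e280h → 80 e2
1. adi fields op=0x2c:6|rd=4:4|imm=41:6 → word b129h → 29 b1
2. je fields op=0x19:6|imm=0:10 → word 6400h → 00 64
3. srl fields op=0x16:6|rd=0:4|rs=6:4|pad=0:2 → word 5818h → 18 58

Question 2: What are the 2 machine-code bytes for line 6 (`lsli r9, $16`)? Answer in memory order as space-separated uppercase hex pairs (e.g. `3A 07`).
50 FE

L6: lsli op=0x3f:6|rd=9:4|imm=16:6 ⇒ 0xfe50 ⇒ little 50 fe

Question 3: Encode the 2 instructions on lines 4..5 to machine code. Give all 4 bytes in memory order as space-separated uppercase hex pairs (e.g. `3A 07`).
60 E3 48 FC

L4: add op=0x38:6|rd=13:4|rs=8:4|pad=0:2 ⇒ 0xe360 ⇒ little 60 e3
L5: lsli op=0x3f:6|rd=1:4|imm=8:6 ⇒ 0xfc48 ⇒ little 48 fc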